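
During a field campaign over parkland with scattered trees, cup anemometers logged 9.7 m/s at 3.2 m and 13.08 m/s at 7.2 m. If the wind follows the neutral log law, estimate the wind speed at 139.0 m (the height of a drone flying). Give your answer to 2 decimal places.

Log law: V ∝ ln(z/z₀). From the pair, with r = V₁/V₂ = 0.74159,
ln z₀ = (ln z₁ − r·ln z₂)/(1 − r) = (1.1632 − 0.74159×1.9741)/0.25841 = -1.1641 → z₀ = 0.3122 m
V₃ = V₁ · ln(z₃/z₀)/ln(z₁/z₀) = 9.7 × 6.0985/2.3272 = 25.4191 m/s

25.42 m/s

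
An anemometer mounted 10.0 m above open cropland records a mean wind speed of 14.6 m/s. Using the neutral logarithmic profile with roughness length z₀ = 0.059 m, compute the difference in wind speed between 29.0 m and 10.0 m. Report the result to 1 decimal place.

Log law: V₂ = V₁ · ln(z₂/z₀)/ln(z₁/z₀) = 14.6 × 6.1975/5.1328 = 17.6285 m/s
ΔV = 17.6285 − 14.6 = 3.0285 m/s

3.0 m/s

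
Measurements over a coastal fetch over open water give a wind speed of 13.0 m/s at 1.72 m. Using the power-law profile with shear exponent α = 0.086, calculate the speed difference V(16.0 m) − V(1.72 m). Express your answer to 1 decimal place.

2.7 m/s

Power law: V₂ = V₁ · (z₂/z₁)^α = 13.0 × (9.3023)^0.086 = 15.7486 m/s
ΔV = 15.7486 − 13.0 = 2.7486 m/s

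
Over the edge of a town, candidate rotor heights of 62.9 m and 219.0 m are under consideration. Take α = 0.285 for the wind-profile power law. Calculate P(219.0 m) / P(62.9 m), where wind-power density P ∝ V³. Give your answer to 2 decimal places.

Speed ratio: V_B/V_A = (z_B/z_A)^α = (219.0/62.9)^0.285 = (3.4817)^0.285 = 1.42696
Power-density ratio: P_B/P_A = (V_B/V_A)³ = (1.42696)³ = 2.90558

2.91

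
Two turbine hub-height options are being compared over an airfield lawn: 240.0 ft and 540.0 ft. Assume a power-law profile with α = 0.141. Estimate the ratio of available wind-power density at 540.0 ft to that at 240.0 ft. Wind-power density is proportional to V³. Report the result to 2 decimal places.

Speed ratio: V_B/V_A = (z_B/z_A)^α = (540.0/240.0)^0.141 = (2.2500)^0.141 = 1.12113
Power-density ratio: P_B/P_A = (V_B/V_A)³ = (1.12113)³ = 1.40920

1.41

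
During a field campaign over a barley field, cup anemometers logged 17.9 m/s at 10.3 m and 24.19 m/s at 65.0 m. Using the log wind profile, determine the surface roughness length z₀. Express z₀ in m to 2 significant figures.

Log law: V(z) ∝ ln(z/z₀). With r = V₁/V₂ = 17.9/24.19 = 0.73998,
r · ln(z₂/z₀) = ln(z₁/z₀) ⇒ ln z₀ = (ln z₁ − r·ln z₂)/(1 − r)
ln z₀ = (2.33214 − 0.73998×4.17439) / 0.26002 = -2.9105
z₀ = exp(-2.9105) = 0.05445 m

z₀ ≈ 0.054 m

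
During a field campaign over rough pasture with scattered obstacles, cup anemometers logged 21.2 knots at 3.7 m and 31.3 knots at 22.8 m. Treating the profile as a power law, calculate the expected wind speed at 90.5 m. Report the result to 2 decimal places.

42.06 knots

First find α: α = ln(V₂/V₁)/ln(z₂/z₁) = ln(31.3/21.2)/ln(22.8/3.7) = 0.38962/1.81843 = 0.2143
Extrapolate from 22.8 m to 90.5 m: V₃ = 31.3 × (90.5/22.8)^0.2143 = 31.3 × 1.3436 = 42.0557 knots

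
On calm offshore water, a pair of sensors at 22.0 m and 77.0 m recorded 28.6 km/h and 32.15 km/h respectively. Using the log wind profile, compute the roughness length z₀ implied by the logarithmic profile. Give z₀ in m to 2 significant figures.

Log law: V(z) ∝ ln(z/z₀). With r = V₁/V₂ = 28.6/32.15 = 0.88958,
r · ln(z₂/z₀) = ln(z₁/z₀) ⇒ ln z₀ = (ln z₁ − r·ln z₂)/(1 − r)
ln z₀ = (3.09104 − 0.88958×4.34381) / 0.11042 = -7.0016
z₀ = exp(-7.0016) = 0.0009104 m

z₀ ≈ 0.00091 m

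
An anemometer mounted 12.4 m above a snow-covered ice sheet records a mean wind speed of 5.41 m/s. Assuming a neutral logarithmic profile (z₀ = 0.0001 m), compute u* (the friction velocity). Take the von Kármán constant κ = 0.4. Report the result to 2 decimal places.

u* ≈ 0.18 m/s

Log law: V(z) = (u*/κ) · ln(z/z₀) ⇒ u* = κ · V / ln(z/z₀)
u* = 0.4 × 5.41 / ln(12.4/0.0001) = 0.4 × 5.41 / 11.7280
   = 2.1640 / 11.7280 = 0.1845 m/s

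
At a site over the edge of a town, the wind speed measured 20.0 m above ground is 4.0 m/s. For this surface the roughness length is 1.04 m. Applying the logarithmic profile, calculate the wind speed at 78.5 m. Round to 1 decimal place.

5.8 m/s

Log law: V(z) ∝ ln(z/z₀), so V₂/V₁ = ln(z₂/z₀) / ln(z₁/z₀).
ln(78.5/1.04) = 4.3239, ln(20.0/1.04) = 2.9565
V₂ = 4.0 × 4.3239/2.9565 = 4.0 × 1.4625 = 5.8500 m/s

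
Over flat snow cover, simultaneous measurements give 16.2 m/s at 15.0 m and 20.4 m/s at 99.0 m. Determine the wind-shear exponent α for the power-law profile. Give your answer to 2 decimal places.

α ≈ 0.12

Power law: V₂/V₁ = (z₂/z₁)^α ⇒ α = ln(V₂/V₁) / ln(z₂/z₁)
α = ln(20.4/16.2) / ln(99.0/15.0) = ln(1.2593) / ln(6.6000)
  = 0.23052 / 1.88707 = 0.12216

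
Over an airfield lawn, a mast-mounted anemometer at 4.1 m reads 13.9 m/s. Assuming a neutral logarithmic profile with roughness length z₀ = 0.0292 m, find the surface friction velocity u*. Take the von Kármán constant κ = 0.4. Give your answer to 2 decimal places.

u* ≈ 1.12 m/s

Log law: V(z) = (u*/κ) · ln(z/z₀) ⇒ u* = κ · V / ln(z/z₀)
u* = 0.4 × 13.9 / ln(4.1/0.0292) = 0.4 × 13.9 / 4.9446
   = 5.5600 / 4.9446 = 1.1245 m/s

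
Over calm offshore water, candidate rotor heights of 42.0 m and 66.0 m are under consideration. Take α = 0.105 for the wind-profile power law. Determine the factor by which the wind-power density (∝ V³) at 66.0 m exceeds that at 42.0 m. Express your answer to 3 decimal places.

Speed ratio: V_B/V_A = (z_B/z_A)^α = (66.0/42.0)^0.105 = (1.5714)^0.105 = 1.04860
Power-density ratio: P_B/P_A = (V_B/V_A)³ = (1.04860)³ = 1.15301

1.153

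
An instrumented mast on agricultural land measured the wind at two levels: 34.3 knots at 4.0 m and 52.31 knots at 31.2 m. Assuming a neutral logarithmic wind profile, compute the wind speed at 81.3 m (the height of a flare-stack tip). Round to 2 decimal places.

Log law: V ∝ ln(z/z₀). From the pair, with r = V₁/V₂ = 0.65571,
ln z₀ = (ln z₁ − r·ln z₂)/(1 − r) = (1.3863 − 0.65571×3.4404)/0.34429 = -2.5258 → z₀ = 0.08000 m
V₃ = V₁ · ln(z₃/z₀)/ln(z₁/z₀) = 34.3 × 6.9239/3.9121 = 60.7071 knots

60.71 knots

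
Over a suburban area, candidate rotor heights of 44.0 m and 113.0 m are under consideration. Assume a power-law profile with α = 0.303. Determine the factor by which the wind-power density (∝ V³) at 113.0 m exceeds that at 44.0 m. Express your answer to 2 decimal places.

Speed ratio: V_B/V_A = (z_B/z_A)^α = (113.0/44.0)^0.303 = (2.5682)^0.303 = 1.33081
Power-density ratio: P_B/P_A = (V_B/V_A)³ = (1.33081)³ = 2.35695

2.36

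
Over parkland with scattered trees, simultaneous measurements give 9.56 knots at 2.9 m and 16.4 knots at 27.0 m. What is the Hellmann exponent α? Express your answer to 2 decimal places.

Power law: V₂/V₁ = (z₂/z₁)^α ⇒ α = ln(V₂/V₁) / ln(z₂/z₁)
α = ln(16.4/9.56) / ln(27.0/2.9) = ln(1.7155) / ln(9.3103)
  = 0.53969 / 2.23113 = 0.24189

α ≈ 0.24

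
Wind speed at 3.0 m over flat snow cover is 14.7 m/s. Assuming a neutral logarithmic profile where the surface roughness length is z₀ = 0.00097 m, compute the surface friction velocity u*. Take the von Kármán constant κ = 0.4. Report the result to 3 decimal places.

u* ≈ 0.732 m/s

Log law: V(z) = (u*/κ) · ln(z/z₀) ⇒ u* = κ · V / ln(z/z₀)
u* = 0.4 × 14.7 / ln(3.0/0.00097) = 0.4 × 14.7 / 8.0368
   = 5.8800 / 8.0368 = 0.7316 m/s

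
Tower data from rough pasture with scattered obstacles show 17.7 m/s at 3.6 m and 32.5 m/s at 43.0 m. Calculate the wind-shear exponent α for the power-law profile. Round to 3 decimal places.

α ≈ 0.245

Power law: V₂/V₁ = (z₂/z₁)^α ⇒ α = ln(V₂/V₁) / ln(z₂/z₁)
α = ln(32.5/17.7) / ln(43.0/3.6) = ln(1.8362) / ln(11.9444)
  = 0.60768 / 2.48027 = 0.24500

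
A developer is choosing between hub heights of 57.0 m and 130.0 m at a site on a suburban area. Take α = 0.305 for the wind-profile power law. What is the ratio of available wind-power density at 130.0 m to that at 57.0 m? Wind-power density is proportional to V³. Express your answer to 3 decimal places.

2.126

Speed ratio: V_B/V_A = (z_B/z_A)^α = (130.0/57.0)^0.305 = (2.2807)^0.305 = 1.28591
Power-density ratio: P_B/P_A = (V_B/V_A)³ = (1.28591)³ = 2.12634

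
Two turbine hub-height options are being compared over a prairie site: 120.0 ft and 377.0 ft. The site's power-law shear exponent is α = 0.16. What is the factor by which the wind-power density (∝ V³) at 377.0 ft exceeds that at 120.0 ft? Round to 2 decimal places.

1.73

Speed ratio: V_B/V_A = (z_B/z_A)^α = (377.0/120.0)^0.16 = (3.1417)^0.16 = 1.20101
Power-density ratio: P_B/P_A = (V_B/V_A)³ = (1.20101)³ = 1.73235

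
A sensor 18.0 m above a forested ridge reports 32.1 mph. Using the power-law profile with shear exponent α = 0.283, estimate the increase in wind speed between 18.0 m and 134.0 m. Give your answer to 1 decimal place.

24.6 mph

Power law: V₂ = V₁ · (z₂/z₁)^α = 32.1 × (7.4444)^0.283 = 56.6544 mph
ΔV = 56.6544 − 32.1 = 24.5544 mph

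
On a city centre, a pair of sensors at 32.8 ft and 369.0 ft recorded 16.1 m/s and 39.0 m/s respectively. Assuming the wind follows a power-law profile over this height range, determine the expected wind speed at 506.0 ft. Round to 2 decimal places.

43.77 m/s

First find α: α = ln(V₂/V₁)/ln(z₂/z₁) = ln(39.0/16.1)/ln(369.0/32.8) = 0.88474/2.42037 = 0.3655
Extrapolate from 369.0 ft to 506.0 ft: V₃ = 39.0 × (506.0/369.0)^0.3655 = 39.0 × 1.1223 = 43.7713 m/s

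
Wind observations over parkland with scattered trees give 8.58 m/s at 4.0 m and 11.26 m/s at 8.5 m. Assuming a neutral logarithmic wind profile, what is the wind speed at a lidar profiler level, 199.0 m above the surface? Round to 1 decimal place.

Log law: V ∝ ln(z/z₀). From the pair, with r = V₁/V₂ = 0.76199,
ln z₀ = (ln z₁ − r·ln z₂)/(1 − r) = (1.3863 − 0.76199×2.1401)/0.23801 = -1.0269 → z₀ = 0.3581 m
V₃ = V₁ · ln(z₃/z₀)/ln(z₁/z₀) = 8.58 × 6.3202/2.4132 = 22.4712 m/s

22.5 m/s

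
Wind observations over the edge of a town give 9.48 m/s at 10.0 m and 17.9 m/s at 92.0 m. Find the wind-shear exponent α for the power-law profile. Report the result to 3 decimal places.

α ≈ 0.286

Power law: V₂/V₁ = (z₂/z₁)^α ⇒ α = ln(V₂/V₁) / ln(z₂/z₁)
α = ln(17.9/9.48) / ln(92.0/10.0) = ln(1.8882) / ln(9.2000)
  = 0.63562 / 2.21920 = 0.28642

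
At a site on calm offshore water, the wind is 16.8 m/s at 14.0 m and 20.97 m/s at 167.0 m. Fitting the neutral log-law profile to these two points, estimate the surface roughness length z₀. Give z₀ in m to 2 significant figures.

Log law: V(z) ∝ ln(z/z₀). With r = V₁/V₂ = 16.8/20.97 = 0.80114,
r · ln(z₂/z₀) = ln(z₁/z₀) ⇒ ln z₀ = (ln z₁ − r·ln z₂)/(1 − r)
ln z₀ = (2.63906 − 0.80114×5.11799) / 0.19886 = -7.3480
z₀ = exp(-7.3480) = 0.0006439 m

z₀ ≈ 0.00064 m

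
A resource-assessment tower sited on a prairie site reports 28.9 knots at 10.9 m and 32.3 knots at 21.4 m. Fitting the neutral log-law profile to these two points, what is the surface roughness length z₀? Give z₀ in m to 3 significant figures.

Log law: V(z) ∝ ln(z/z₀). With r = V₁/V₂ = 28.9/32.3 = 0.89474,
r · ln(z₂/z₀) = ln(z₁/z₀) ⇒ ln z₀ = (ln z₁ − r·ln z₂)/(1 − r)
ln z₀ = (2.38876 − 0.89474×3.06339) / 0.10526 = -3.3456
z₀ = exp(-3.3456) = 0.03524 m

z₀ ≈ 0.0352 m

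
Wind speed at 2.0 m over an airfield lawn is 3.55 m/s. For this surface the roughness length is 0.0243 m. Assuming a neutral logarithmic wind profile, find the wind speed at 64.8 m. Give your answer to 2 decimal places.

6.35 m/s

Log law: V(z) ∝ ln(z/z₀), so V₂/V₁ = ln(z₂/z₀) / ln(z₁/z₀).
ln(64.8/0.0243) = 7.8886, ln(2.0/0.0243) = 4.4104
V₂ = 3.55 × 7.8886/4.4104 = 3.55 × 1.7886 = 6.3496 m/s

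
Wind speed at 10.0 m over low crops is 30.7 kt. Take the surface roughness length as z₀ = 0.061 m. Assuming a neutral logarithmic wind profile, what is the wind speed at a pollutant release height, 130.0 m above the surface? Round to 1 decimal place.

46.1 kt

Log law: V(z) ∝ ln(z/z₀), so V₂/V₁ = ln(z₂/z₀) / ln(z₁/z₀).
ln(130.0/0.061) = 7.6644, ln(10.0/0.061) = 5.0995
V₂ = 30.7 × 7.6644/5.0995 = 30.7 × 1.5030 = 46.1416 kt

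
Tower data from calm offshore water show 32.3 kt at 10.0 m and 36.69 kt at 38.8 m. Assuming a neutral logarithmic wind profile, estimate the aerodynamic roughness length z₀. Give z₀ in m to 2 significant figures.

z₀ ≈ 0.00047 m

Log law: V(z) ∝ ln(z/z₀). With r = V₁/V₂ = 32.3/36.69 = 0.88035,
r · ln(z₂/z₀) = ln(z₁/z₀) ⇒ ln z₀ = (ln z₁ − r·ln z₂)/(1 − r)
ln z₀ = (2.30259 − 0.88035×3.65842) / 0.11965 = -7.6731
z₀ = exp(-7.6731) = 0.0004652 m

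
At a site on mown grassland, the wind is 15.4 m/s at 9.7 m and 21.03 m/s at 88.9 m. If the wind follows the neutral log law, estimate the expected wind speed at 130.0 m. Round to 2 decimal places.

22.00 m/s

Log law: V ∝ ln(z/z₀). From the pair, with r = V₁/V₂ = 0.73229,
ln z₀ = (ln z₁ − r·ln z₂)/(1 − r) = (2.2721 − 0.73229×4.4875)/0.26771 = -3.7877 → z₀ = 0.02265 m
V₃ = V₁ · ln(z₃/z₀)/ln(z₁/z₀) = 15.4 × 8.6553/6.0598 = 21.9958 m/s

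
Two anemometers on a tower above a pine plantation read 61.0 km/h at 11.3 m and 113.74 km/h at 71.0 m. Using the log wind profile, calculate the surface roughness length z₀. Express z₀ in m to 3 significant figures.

Log law: V(z) ∝ ln(z/z₀). With r = V₁/V₂ = 61.0/113.74 = 0.53631,
r · ln(z₂/z₀) = ln(z₁/z₀) ⇒ ln z₀ = (ln z₁ − r·ln z₂)/(1 − r)
ln z₀ = (2.42480 − 0.53631×4.26268) / 0.46369 = 0.2991
z₀ = exp(0.2991) = 1.349 m

z₀ ≈ 1.35 m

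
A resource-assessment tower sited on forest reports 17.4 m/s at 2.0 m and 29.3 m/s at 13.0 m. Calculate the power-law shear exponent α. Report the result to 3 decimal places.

Power law: V₂/V₁ = (z₂/z₁)^α ⇒ α = ln(V₂/V₁) / ln(z₂/z₁)
α = ln(29.3/17.4) / ln(13.0/2.0) = ln(1.6839) / ln(6.5000)
  = 0.52112 / 1.87180 = 0.27840

α ≈ 0.278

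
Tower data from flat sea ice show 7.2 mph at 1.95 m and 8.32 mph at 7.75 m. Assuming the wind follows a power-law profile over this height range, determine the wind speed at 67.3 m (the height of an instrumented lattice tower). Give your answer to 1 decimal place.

First find α: α = ln(V₂/V₁)/ln(z₂/z₁) = ln(8.32/7.2)/ln(7.75/1.95) = 0.14458/1.37986 = 0.1048
Extrapolate from 7.75 m to 67.3 m: V₃ = 8.32 × (67.3/7.75)^0.1048 = 8.32 × 1.2542 = 10.4347 mph

10.4 mph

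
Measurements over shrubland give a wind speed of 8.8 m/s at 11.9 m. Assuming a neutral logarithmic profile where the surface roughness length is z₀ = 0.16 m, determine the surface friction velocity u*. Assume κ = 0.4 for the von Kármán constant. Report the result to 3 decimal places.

u* ≈ 0.817 m/s

Log law: V(z) = (u*/κ) · ln(z/z₀) ⇒ u* = κ · V / ln(z/z₀)
u* = 0.4 × 8.8 / ln(11.9/0.16) = 0.4 × 8.8 / 4.3091
   = 3.5200 / 4.3091 = 0.8169 m/s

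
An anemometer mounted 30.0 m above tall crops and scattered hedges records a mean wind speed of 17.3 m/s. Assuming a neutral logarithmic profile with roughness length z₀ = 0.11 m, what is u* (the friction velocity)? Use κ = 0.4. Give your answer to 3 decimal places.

Log law: V(z) = (u*/κ) · ln(z/z₀) ⇒ u* = κ · V / ln(z/z₀)
u* = 0.4 × 17.3 / ln(30.0/0.11) = 0.4 × 17.3 / 5.6085
   = 6.9200 / 5.6085 = 1.2338 m/s

u* ≈ 1.234 m/s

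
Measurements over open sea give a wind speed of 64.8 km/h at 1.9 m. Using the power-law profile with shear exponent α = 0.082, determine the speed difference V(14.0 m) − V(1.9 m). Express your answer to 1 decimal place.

11.5 km/h

Power law: V₂ = V₁ · (z₂/z₁)^α = 64.8 × (7.3684)^0.082 = 76.3308 km/h
ΔV = 76.3308 − 64.8 = 11.5308 km/h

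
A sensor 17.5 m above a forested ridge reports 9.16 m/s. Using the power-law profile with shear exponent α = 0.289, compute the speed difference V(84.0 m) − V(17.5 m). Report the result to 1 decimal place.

Power law: V₂ = V₁ · (z₂/z₁)^α = 9.16 × (4.8000)^0.289 = 14.4137 m/s
ΔV = 14.4137 − 9.16 = 5.2537 m/s

5.3 m/s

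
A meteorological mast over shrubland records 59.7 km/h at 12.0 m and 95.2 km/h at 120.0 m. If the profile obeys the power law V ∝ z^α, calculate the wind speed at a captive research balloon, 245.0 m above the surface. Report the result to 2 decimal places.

110.02 km/h

First find α: α = ln(V₂/V₁)/ln(z₂/z₁) = ln(95.2/59.7)/ln(120.0/12.0) = 0.46665/2.30259 = 0.2027
Extrapolate from 120.0 m to 245.0 m: V₃ = 95.2 × (245.0/120.0)^0.2027 = 95.2 × 1.1556 = 110.0169 km/h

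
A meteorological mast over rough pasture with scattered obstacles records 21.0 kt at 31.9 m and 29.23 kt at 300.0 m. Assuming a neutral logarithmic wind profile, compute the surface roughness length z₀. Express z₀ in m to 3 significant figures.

z₀ ≈ 0.105 m

Log law: V(z) ∝ ln(z/z₀). With r = V₁/V₂ = 21.0/29.23 = 0.71844,
r · ln(z₂/z₀) = ln(z₁/z₀) ⇒ ln z₀ = (ln z₁ − r·ln z₂)/(1 − r)
ln z₀ = (3.46261 − 0.71844×5.70378) / 0.28156 = -2.2561
z₀ = exp(-2.2561) = 0.1048 m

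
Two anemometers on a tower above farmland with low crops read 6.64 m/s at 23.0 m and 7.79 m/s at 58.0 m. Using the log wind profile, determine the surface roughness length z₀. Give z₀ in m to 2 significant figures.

Log law: V(z) ∝ ln(z/z₀). With r = V₁/V₂ = 6.64/7.79 = 0.85237,
r · ln(z₂/z₀) = ln(z₁/z₀) ⇒ ln z₀ = (ln z₁ − r·ln z₂)/(1 − r)
ln z₀ = (3.13549 − 0.85237×4.06044) / 0.14763 = -2.2051
z₀ = exp(-2.2051) = 0.1102 m

z₀ ≈ 0.11 m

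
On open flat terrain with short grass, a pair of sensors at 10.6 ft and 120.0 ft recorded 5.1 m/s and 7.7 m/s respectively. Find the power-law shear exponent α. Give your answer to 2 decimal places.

α ≈ 0.17

Power law: V₂/V₁ = (z₂/z₁)^α ⇒ α = ln(V₂/V₁) / ln(z₂/z₁)
α = ln(7.7/5.1) / ln(120.0/10.6) = ln(1.5098) / ln(11.3208)
  = 0.41198 / 2.42664 = 0.16977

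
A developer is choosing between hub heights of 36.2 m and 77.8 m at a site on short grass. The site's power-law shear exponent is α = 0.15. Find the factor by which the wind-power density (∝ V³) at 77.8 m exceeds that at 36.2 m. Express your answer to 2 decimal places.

Speed ratio: V_B/V_A = (z_B/z_A)^α = (77.8/36.2)^0.15 = (2.1492)^0.15 = 1.12161
Power-density ratio: P_B/P_A = (V_B/V_A)³ = (1.12161)³ = 1.41098

1.41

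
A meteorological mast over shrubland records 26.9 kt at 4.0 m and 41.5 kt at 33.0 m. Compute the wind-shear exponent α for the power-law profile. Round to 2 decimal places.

Power law: V₂/V₁ = (z₂/z₁)^α ⇒ α = ln(V₂/V₁) / ln(z₂/z₁)
α = ln(41.5/26.9) / ln(33.0/4.0) = ln(1.5428) / ln(8.2500)
  = 0.43357 / 2.11021 = 0.20546

α ≈ 0.21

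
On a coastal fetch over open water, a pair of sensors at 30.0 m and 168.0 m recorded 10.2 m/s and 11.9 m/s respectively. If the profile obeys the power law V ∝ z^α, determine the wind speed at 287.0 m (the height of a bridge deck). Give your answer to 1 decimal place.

12.5 m/s

First find α: α = ln(V₂/V₁)/ln(z₂/z₁) = ln(11.9/10.2)/ln(168.0/30.0) = 0.15415/1.72277 = 0.0895
Extrapolate from 168.0 m to 287.0 m: V₃ = 11.9 × (287.0/168.0)^0.0895 = 11.9 × 1.0491 = 12.4841 m/s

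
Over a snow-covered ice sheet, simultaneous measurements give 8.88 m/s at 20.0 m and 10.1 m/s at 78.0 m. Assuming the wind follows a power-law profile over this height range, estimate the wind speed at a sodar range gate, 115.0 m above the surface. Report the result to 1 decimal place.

10.5 m/s

First find α: α = ln(V₂/V₁)/ln(z₂/z₁) = ln(10.1/8.88)/ln(78.0/20.0) = 0.12873/1.36098 = 0.0946
Extrapolate from 78.0 m to 115.0 m: V₃ = 10.1 × (115.0/78.0)^0.0946 = 10.1 × 1.0374 = 10.4778 m/s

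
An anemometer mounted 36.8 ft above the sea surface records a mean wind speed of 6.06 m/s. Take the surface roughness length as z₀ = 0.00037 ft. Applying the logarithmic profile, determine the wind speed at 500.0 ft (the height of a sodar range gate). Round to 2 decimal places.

Log law: V(z) ∝ ln(z/z₀), so V₂/V₁ = ln(z₂/z₀) / ln(z₁/z₀).
ln(500.0/0.00037) = 14.1166, ln(36.8/0.00037) = 11.5075
V₂ = 6.06 × 14.1166/11.5075 = 6.06 × 1.2267 = 7.4340 m/s

7.43 m/s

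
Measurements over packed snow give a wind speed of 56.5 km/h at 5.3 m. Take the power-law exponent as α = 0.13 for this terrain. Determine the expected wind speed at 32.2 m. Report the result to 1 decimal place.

71.4 km/h

Power-law profile: V₂ = V₁ · (z₂/z₁)^α
V₂ = 56.5 × (32.2/5.3)^0.13 = 56.5 × (6.0755)^0.13
    = 56.5 × 1.2643 = 71.4355 km/h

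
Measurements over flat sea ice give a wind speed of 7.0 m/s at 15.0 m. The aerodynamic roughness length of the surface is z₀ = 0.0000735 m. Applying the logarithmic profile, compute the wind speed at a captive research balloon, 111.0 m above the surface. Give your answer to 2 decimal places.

8.15 m/s

Log law: V(z) ∝ ln(z/z₀), so V₂/V₁ = ln(z₂/z₀) / ln(z₁/z₀).
ln(111.0/0.0000735) = 14.2278, ln(15.0/0.0000735) = 12.2263
V₂ = 7.0 × 14.2278/12.2263 = 7.0 × 1.1637 = 8.1459 m/s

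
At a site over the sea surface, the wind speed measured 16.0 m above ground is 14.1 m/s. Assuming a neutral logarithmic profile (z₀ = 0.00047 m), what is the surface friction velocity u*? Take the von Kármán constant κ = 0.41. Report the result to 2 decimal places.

u* ≈ 0.55 m/s

Log law: V(z) = (u*/κ) · ln(z/z₀) ⇒ u* = κ · V / ln(z/z₀)
u* = 0.41 × 14.1 / ln(16.0/0.00047) = 0.41 × 14.1 / 10.4354
   = 5.7810 / 10.4354 = 0.5540 m/s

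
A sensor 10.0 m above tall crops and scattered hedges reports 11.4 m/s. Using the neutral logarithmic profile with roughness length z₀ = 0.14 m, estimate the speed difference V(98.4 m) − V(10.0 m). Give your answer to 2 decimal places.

6.11 m/s

Log law: V₂ = V₁ · ln(z₂/z₀)/ln(z₁/z₀) = 11.4 × 6.5552/4.2687 = 17.5062 m/s
ΔV = 17.5062 − 11.4 = 6.1062 m/s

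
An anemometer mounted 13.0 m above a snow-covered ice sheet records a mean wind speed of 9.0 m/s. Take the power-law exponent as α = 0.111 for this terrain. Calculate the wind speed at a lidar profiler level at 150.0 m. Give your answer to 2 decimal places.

11.81 m/s

Power-law profile: V₂ = V₁ · (z₂/z₁)^α
V₂ = 9.0 × (150.0/13.0)^0.111 = 9.0 × (11.5385)^0.111
    = 9.0 × 1.3119 = 11.8070 m/s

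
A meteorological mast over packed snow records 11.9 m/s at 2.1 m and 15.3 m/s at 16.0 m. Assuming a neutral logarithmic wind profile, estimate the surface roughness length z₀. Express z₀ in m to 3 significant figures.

z₀ ≈ 0.00172 m

Log law: V(z) ∝ ln(z/z₀). With r = V₁/V₂ = 11.9/15.3 = 0.77778,
r · ln(z₂/z₀) = ln(z₁/z₀) ⇒ ln z₀ = (ln z₁ − r·ln z₂)/(1 − r)
ln z₀ = (0.74194 − 0.77778×2.77259) / 0.22222 = -6.3653
z₀ = exp(-6.3653) = 0.001720 m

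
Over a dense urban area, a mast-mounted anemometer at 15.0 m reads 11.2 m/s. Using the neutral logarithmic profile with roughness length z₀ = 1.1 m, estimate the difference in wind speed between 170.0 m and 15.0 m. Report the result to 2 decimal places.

10.41 m/s

Log law: V₂ = V₁ · ln(z₂/z₀)/ln(z₁/z₀) = 11.2 × 5.0405/2.6127 = 21.6070 m/s
ΔV = 21.6070 − 11.2 = 10.4070 m/s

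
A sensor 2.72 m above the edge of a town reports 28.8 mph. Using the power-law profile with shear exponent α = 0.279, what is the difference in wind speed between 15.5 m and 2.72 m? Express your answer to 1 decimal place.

Power law: V₂ = V₁ · (z₂/z₁)^α = 28.8 × (5.6985)^0.279 = 46.8005 mph
ΔV = 46.8005 − 28.8 = 18.0005 mph

18.0 mph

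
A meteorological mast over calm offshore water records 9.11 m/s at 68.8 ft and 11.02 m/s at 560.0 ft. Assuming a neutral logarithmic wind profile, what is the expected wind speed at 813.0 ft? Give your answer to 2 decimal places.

11.36 m/s

Log law: V ∝ ln(z/z₀). From the pair, with r = V₁/V₂ = 0.82668,
ln z₀ = (ln z₁ − r·ln z₂)/(1 − r) = (4.2312 − 0.82668×6.3279)/0.17332 = -5.7694 → z₀ = 0.003121 ft
V₃ = V₁ · ln(z₃/z₀)/ln(z₁/z₀) = 9.11 × 12.4702/10.0006 = 11.3596 m/s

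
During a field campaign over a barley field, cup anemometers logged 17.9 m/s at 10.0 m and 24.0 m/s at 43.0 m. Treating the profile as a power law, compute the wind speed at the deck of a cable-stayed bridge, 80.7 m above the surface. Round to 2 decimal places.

27.24 m/s

First find α: α = ln(V₂/V₁)/ln(z₂/z₁) = ln(24.0/17.9)/ln(43.0/10.0) = 0.29325/1.45862 = 0.2010
Extrapolate from 43.0 m to 80.7 m: V₃ = 24.0 × (80.7/43.0)^0.2010 = 24.0 × 1.1349 = 27.2382 m/s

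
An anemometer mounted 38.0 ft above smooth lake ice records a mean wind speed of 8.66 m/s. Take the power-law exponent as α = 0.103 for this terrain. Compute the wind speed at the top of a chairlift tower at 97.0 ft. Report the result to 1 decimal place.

9.5 m/s

Power-law profile: V₂ = V₁ · (z₂/z₁)^α
V₂ = 8.66 × (97.0/38.0)^0.103 = 8.66 × (2.5526)^0.103
    = 8.66 × 1.1013 = 9.5376 m/s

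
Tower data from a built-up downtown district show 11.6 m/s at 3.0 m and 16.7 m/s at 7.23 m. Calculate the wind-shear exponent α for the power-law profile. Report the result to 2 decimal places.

Power law: V₂/V₁ = (z₂/z₁)^α ⇒ α = ln(V₂/V₁) / ln(z₂/z₁)
α = ln(16.7/11.6) / ln(7.23/3.0) = ln(1.4397) / ln(2.4100)
  = 0.36440 / 0.87963 = 0.41427

α ≈ 0.41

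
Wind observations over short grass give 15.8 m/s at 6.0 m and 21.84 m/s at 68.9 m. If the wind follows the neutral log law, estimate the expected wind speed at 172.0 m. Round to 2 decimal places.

24.10 m/s

Log law: V ∝ ln(z/z₀). From the pair, with r = V₁/V₂ = 0.72344,
ln z₀ = (ln z₁ − r·ln z₂)/(1 − r) = (1.7918 − 0.72344×4.2327)/0.27656 = -4.5934 → z₀ = 0.01012 m
V₃ = V₁ · ln(z₃/z₀)/ln(z₁/z₀) = 15.8 × 9.7409/6.3851 = 24.1038 m/s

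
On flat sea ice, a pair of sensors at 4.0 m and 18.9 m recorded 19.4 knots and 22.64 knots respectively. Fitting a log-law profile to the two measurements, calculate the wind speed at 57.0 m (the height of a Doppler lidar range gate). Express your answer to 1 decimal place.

Log law: V ∝ ln(z/z₀). From the pair, with r = V₁/V₂ = 0.85689,
ln z₀ = (ln z₁ − r·ln z₂)/(1 − r) = (1.3863 − 0.85689×2.9392)/0.14311 = -7.9117 → z₀ = 0.0003664 m
V₃ = V₁ · ln(z₃/z₀)/ln(z₁/z₀) = 19.4 × 11.9548/9.2980 = 24.9432 knots

24.9 knots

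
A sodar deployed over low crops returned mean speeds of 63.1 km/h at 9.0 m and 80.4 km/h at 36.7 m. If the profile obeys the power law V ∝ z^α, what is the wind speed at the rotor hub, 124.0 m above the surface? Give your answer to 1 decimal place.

99.2 km/h

First find α: α = ln(V₂/V₁)/ln(z₂/z₁) = ln(80.4/63.1)/ln(36.7/9.0) = 0.24229/1.40555 = 0.1724
Extrapolate from 36.7 m to 124.0 m: V₃ = 80.4 × (124.0/36.7)^0.1724 = 80.4 × 1.2335 = 99.1755 km/h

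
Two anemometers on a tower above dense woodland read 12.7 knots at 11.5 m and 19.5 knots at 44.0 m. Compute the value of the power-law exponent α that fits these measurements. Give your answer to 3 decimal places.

α ≈ 0.320

Power law: V₂/V₁ = (z₂/z₁)^α ⇒ α = ln(V₂/V₁) / ln(z₂/z₁)
α = ln(19.5/12.7) / ln(44.0/11.5) = ln(1.5354) / ln(3.8261)
  = 0.42881 / 1.34184 = 0.31957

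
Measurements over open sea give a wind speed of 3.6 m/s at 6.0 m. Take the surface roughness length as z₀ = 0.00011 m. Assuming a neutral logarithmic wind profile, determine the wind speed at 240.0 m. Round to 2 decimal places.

Log law: V(z) ∝ ln(z/z₀), so V₂/V₁ = ln(z₂/z₀) / ln(z₁/z₀).
ln(240.0/0.00011) = 14.5957, ln(6.0/0.00011) = 10.9068
V₂ = 3.6 × 14.5957/10.9068 = 3.6 × 1.3382 = 4.8176 m/s

4.82 m/s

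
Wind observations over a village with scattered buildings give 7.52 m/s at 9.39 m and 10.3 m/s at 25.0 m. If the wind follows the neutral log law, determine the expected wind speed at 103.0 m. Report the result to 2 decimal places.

Log law: V ∝ ln(z/z₀). From the pair, with r = V₁/V₂ = 0.73010,
ln z₀ = (ln z₁ − r·ln z₂)/(1 − r) = (2.2396 − 0.73010×3.2189)/0.26990 = -0.4092 → z₀ = 0.6642 m
V₃ = V₁ · ln(z₃/z₀)/ln(z₁/z₀) = 7.52 × 5.0439/2.6489 = 14.3196 m/s

14.32 m/s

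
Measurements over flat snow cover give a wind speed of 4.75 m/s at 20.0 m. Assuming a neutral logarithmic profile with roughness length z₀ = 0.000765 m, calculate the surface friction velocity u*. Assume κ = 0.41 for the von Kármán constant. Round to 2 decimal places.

Log law: V(z) = (u*/κ) · ln(z/z₀) ⇒ u* = κ · V / ln(z/z₀)
u* = 0.41 × 4.75 / ln(20.0/0.000765) = 0.41 × 4.75 / 10.1714
   = 1.9475 / 10.1714 = 0.1915 m/s

u* ≈ 0.19 m/s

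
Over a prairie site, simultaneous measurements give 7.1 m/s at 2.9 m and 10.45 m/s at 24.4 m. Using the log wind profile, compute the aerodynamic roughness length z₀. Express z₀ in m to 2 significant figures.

Log law: V(z) ∝ ln(z/z₀). With r = V₁/V₂ = 7.1/10.45 = 0.67943,
r · ln(z₂/z₀) = ln(z₁/z₀) ⇒ ln z₀ = (ln z₁ − r·ln z₂)/(1 − r)
ln z₀ = (1.06471 − 0.67943×3.19458) / 0.32057 = -3.4493
z₀ = exp(-3.4493) = 0.03177 m

z₀ ≈ 0.032 m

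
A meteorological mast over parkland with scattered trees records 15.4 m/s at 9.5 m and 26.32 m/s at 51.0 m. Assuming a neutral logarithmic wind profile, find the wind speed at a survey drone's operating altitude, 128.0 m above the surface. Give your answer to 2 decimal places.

Log law: V ∝ ln(z/z₀). From the pair, with r = V₁/V₂ = 0.58511,
ln z₀ = (ln z₁ − r·ln z₂)/(1 − r) = (2.2513 − 0.58511×3.9318)/0.41489 = -0.1187 → z₀ = 0.8881 m
V₃ = V₁ · ln(z₃/z₀)/ln(z₁/z₀) = 15.4 × 4.9707/2.3700 = 32.2994 m/s

32.30 m/s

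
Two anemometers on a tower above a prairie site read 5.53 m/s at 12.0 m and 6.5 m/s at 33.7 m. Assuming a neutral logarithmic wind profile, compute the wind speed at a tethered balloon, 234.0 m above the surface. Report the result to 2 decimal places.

8.32 m/s

Log law: V ∝ ln(z/z₀). From the pair, with r = V₁/V₂ = 0.85077,
ln z₀ = (ln z₁ − r·ln z₂)/(1 − r) = (2.4849 − 0.85077×3.5175)/0.14923 = -3.4019 → z₀ = 0.03331 m
V₃ = V₁ · ln(z₃/z₀)/ln(z₁/z₀) = 5.53 × 8.8572/5.8868 = 8.3204 m/s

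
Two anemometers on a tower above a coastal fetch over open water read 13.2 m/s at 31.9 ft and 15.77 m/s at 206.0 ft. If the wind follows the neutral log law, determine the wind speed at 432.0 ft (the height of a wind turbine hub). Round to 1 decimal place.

16.8 m/s

Log law: V ∝ ln(z/z₀). From the pair, with r = V₁/V₂ = 0.83703,
ln z₀ = (ln z₁ − r·ln z₂)/(1 − r) = (3.4626 − 0.83703×5.3279)/0.16297 = -6.1178 → z₀ = 0.002203 ft
V₃ = V₁ · ln(z₃/z₀)/ln(z₁/z₀) = 13.2 × 12.1862/9.5804 = 16.7903 m/s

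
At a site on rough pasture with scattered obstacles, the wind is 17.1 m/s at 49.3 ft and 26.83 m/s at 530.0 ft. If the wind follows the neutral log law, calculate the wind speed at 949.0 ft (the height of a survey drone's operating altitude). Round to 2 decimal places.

Log law: V ∝ ln(z/z₀). From the pair, with r = V₁/V₂ = 0.63735,
ln z₀ = (ln z₁ − r·ln z₂)/(1 − r) = (3.8979 − 0.63735×6.2729)/0.36265 = -0.2759 → z₀ = 0.7589 ft
V₃ = V₁ · ln(z₃/z₀)/ln(z₁/z₀) = 17.1 × 7.1313/4.1739 = 29.2166 m/s

29.22 m/s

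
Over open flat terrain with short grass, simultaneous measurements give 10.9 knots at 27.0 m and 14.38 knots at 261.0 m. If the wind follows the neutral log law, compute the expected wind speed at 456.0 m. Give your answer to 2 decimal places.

15.24 knots

Log law: V ∝ ln(z/z₀). From the pair, with r = V₁/V₂ = 0.75800,
ln z₀ = (ln z₁ − r·ln z₂)/(1 − r) = (3.2958 − 0.75800×5.5645)/0.24200 = -3.8101 → z₀ = 0.02215 m
V₃ = V₁ · ln(z₃/z₀)/ln(z₁/z₀) = 10.9 × 9.9326/7.1059 = 15.2359 knots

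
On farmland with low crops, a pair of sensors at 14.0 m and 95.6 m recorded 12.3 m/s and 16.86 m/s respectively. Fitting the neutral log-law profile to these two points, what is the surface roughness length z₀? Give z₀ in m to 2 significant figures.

Log law: V(z) ∝ ln(z/z₀). With r = V₁/V₂ = 12.3/16.86 = 0.72954,
r · ln(z₂/z₀) = ln(z₁/z₀) ⇒ ln z₀ = (ln z₁ − r·ln z₂)/(1 − r)
ln z₀ = (2.63906 − 0.72954×4.56017) / 0.27046 = -2.5429
z₀ = exp(-2.5429) = 0.07864 m

z₀ ≈ 0.079 m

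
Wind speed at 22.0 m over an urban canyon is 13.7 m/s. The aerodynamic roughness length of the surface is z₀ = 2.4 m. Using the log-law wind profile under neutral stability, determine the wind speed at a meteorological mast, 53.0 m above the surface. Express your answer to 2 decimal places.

Log law: V(z) ∝ ln(z/z₀), so V₂/V₁ = ln(z₂/z₀) / ln(z₁/z₀).
ln(53.0/2.4) = 3.0948, ln(22.0/2.4) = 2.2156
V₂ = 13.7 × 3.0948/2.2156 = 13.7 × 1.3968 = 19.1368 m/s

19.14 m/s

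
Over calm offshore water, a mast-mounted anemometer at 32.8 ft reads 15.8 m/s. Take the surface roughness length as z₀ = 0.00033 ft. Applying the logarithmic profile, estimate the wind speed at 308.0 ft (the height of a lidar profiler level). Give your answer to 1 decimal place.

18.9 m/s

Log law: V(z) ∝ ln(z/z₀), so V₂/V₁ = ln(z₂/z₀) / ln(z₁/z₀).
ln(308.0/0.00033) = 13.7465, ln(32.8/0.00033) = 11.5068
V₂ = 15.8 × 13.7465/11.5068 = 15.8 × 1.1946 = 18.8753 m/s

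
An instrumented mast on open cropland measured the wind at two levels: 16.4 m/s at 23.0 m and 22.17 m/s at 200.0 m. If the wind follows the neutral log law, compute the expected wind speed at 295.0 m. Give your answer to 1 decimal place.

23.2 m/s

Log law: V ∝ ln(z/z₀). From the pair, with r = V₁/V₂ = 0.73974,
ln z₀ = (ln z₁ − r·ln z₂)/(1 − r) = (3.1355 − 0.73974×5.2983)/0.26026 = -3.0119 → z₀ = 0.04920 m
V₃ = V₁ · ln(z₃/z₀)/ln(z₁/z₀) = 16.4 × 8.6988/6.1474 = 23.2069 m/s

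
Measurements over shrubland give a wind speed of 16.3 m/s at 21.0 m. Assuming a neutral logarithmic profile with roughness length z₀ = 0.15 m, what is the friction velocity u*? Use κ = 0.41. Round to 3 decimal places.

u* ≈ 1.352 m/s

Log law: V(z) = (u*/κ) · ln(z/z₀) ⇒ u* = κ · V / ln(z/z₀)
u* = 0.41 × 16.3 / ln(21.0/0.15) = 0.41 × 16.3 / 4.9416
   = 6.6830 / 4.9416 = 1.3524 m/s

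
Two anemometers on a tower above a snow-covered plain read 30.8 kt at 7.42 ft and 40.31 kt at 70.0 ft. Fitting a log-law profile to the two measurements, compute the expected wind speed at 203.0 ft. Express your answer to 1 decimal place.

44.8 kt

Log law: V ∝ ln(z/z₀). From the pair, with r = V₁/V₂ = 0.76408,
ln z₀ = (ln z₁ − r·ln z₂)/(1 − r) = (2.0042 − 0.76408×4.2485)/0.23592 = -5.2645 → z₀ = 0.005172 ft
V₃ = V₁ · ln(z₃/z₀)/ln(z₁/z₀) = 30.8 × 10.5777/7.2687 = 44.8216 kt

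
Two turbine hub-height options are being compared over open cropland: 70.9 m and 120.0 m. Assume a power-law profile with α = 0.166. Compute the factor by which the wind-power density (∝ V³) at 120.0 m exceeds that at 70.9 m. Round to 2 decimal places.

1.30

Speed ratio: V_B/V_A = (z_B/z_A)^α = (120.0/70.9)^0.166 = (1.6925)^0.166 = 1.09128
Power-density ratio: P_B/P_A = (V_B/V_A)³ = (1.09128)³ = 1.29960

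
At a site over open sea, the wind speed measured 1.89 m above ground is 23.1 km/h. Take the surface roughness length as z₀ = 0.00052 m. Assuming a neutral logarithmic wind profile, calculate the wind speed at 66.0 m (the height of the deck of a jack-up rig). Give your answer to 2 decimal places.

Log law: V(z) ∝ ln(z/z₀), so V₂/V₁ = ln(z₂/z₀) / ln(z₁/z₀).
ln(66.0/0.00052) = 11.7513, ln(1.89/0.00052) = 8.1983
V₂ = 23.1 × 11.7513/8.1983 = 23.1 × 1.4334 = 33.1114 km/h

33.11 km/h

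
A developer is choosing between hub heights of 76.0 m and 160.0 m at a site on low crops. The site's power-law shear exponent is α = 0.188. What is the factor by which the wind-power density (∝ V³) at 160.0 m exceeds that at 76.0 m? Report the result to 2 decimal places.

1.52

Speed ratio: V_B/V_A = (z_B/z_A)^α = (160.0/76.0)^0.188 = (2.1053)^0.188 = 1.15022
Power-density ratio: P_B/P_A = (V_B/V_A)³ = (1.15022)³ = 1.52176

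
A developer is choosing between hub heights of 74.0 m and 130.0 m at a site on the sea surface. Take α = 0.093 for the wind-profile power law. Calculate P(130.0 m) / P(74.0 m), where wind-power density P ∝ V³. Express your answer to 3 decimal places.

Speed ratio: V_B/V_A = (z_B/z_A)^α = (130.0/74.0)^0.093 = (1.7568)^0.093 = 1.05380
Power-density ratio: P_B/P_A = (V_B/V_A)³ = (1.05380)³ = 1.17024

1.170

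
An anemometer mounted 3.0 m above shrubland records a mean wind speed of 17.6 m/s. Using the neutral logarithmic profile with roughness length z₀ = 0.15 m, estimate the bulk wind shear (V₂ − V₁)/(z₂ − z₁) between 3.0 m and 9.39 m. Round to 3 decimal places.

1.049 m/s/m

Log law: V₂ = V₁ · ln(z₂/z₀)/ln(z₁/z₀) = 17.6 × 4.1368/2.9957 = 24.3036 m/s
ΔV/Δz = (24.3036 − 17.6)/(9.39 − 3.0) = 6.7036/6.3900 = 1.04908 m/s/m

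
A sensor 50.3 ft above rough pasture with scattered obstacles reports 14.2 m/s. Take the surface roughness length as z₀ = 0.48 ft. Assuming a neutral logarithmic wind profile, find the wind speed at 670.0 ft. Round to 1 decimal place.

Log law: V(z) ∝ ln(z/z₀), so V₂/V₁ = ln(z₂/z₀) / ln(z₁/z₀).
ln(670.0/0.48) = 7.2412, ln(50.3/0.48) = 4.6520
V₂ = 14.2 × 7.2412/4.6520 = 14.2 × 1.5566 = 22.1037 m/s

22.1 m/s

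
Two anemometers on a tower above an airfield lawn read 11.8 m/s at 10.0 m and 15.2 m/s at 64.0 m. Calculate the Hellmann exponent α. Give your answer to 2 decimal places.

Power law: V₂/V₁ = (z₂/z₁)^α ⇒ α = ln(V₂/V₁) / ln(z₂/z₁)
α = ln(15.2/11.8) / ln(64.0/10.0) = ln(1.2881) / ln(6.4000)
  = 0.25320 / 1.85630 = 0.13640

α ≈ 0.14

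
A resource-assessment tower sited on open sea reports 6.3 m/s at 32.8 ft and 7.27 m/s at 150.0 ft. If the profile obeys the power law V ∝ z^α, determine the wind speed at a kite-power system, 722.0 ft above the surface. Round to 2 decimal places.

First find α: α = ln(V₂/V₁)/ln(z₂/z₁) = ln(7.27/6.3)/ln(150.0/32.8) = 0.14321/1.52021 = 0.0942
Extrapolate from 150.0 ft to 722.0 ft: V₃ = 7.27 × (722.0/150.0)^0.0942 = 7.27 × 1.1595 = 8.4299 m/s

8.43 m/s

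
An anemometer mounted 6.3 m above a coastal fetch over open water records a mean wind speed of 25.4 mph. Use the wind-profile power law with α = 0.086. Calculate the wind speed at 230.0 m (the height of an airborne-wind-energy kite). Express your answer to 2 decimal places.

Power-law profile: V₂ = V₁ · (z₂/z₁)^α
V₂ = 25.4 × (230.0/6.3)^0.086 = 25.4 × (36.5079)^0.086
    = 25.4 × 1.3626 = 34.6098 mph

34.61 mph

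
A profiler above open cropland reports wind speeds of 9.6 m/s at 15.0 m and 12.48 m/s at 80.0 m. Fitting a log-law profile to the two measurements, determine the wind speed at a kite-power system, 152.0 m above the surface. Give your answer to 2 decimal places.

Log law: V ∝ ln(z/z₀). From the pair, with r = V₁/V₂ = 0.76923,
ln z₀ = (ln z₁ − r·ln z₂)/(1 − r) = (2.7081 − 0.76923×4.3820)/0.23077 = -2.8719 → z₀ = 0.05659 m
V₃ = V₁ · ln(z₃/z₀)/ln(z₁/z₀) = 9.6 × 7.8958/5.5799 = 13.5843 m/s

13.58 m/s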